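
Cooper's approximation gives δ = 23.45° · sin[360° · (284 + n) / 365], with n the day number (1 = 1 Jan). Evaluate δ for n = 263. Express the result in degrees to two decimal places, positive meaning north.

360 × (284 + 263) / 365 = 539.507°; sin(539.507°) = 0.0086.
δ = 23.45 × 0.0086 = 0.202° ≈ +0.20°.

+0.20°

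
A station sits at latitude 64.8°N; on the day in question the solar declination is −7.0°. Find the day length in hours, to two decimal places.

−tan φ tan δ = −(2.1251)(-0.1228) = 0.2610; H_s = arccos(0.2610) = 74.87°.
Day length = 2 H_s / 15° h⁻¹ = 149.74° / 15 = 9.983 h.

9.98 hours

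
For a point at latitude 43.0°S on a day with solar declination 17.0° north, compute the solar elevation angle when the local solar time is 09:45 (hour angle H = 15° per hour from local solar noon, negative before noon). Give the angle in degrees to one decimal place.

Hour angle H = 15° × (9.75 − 12) = -33.75°.
With φ = -43.0°, δ = 17.0°, H = -33.75°: sin φ sin δ = -0.1994, cos φ cos δ cos H = 0.5815, so cos θ_z = 0.3821.
θ_z = arccos(0.3821) = 67.54°, so the elevation is 90° − 67.54° = 22.46°.

22.5°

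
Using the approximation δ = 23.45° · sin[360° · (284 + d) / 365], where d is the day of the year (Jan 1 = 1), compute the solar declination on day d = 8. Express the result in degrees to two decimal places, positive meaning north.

360 × (284 + 8) / 365 = 288.000°; sin(288.000°) = -0.9511.
δ = 23.45 × -0.9511 = -22.303° ≈ -22.30°.

-22.30°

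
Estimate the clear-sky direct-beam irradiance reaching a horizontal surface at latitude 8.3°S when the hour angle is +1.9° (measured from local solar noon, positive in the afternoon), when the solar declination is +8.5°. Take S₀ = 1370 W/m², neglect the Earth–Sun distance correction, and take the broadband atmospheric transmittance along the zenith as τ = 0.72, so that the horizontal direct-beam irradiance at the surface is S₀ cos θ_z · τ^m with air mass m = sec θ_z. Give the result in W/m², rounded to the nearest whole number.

With φ = -8.3°, δ = 8.5°, H = 1.90°: sin φ sin δ = -0.0213, cos φ cos δ cos H = 0.9781, so cos θ_z = 0.9568.
Air mass m = 1/cos θ_z = 1/0.9568 = 1.045; τ^m = 0.72^1.045 = 0.7094.
Surface direct beam = 1370 × 0.9568 × 0.7094 = 929.89 W/m².

930 W/m²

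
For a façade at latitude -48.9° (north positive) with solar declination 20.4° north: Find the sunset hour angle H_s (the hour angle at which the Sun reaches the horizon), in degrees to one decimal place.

64.8°

The sunset hour angle satisfies cos H_s = −tan φ tan δ = 0.4263, giving H_s = 64.77°.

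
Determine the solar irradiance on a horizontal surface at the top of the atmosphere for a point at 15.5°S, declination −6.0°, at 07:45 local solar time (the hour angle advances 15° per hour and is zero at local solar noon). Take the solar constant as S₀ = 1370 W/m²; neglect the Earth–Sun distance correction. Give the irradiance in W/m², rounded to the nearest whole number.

Hour angle H = 15° × (7.75 − 12) = -63.75°.
cos θ_z = sin(-15.5°) sin(-6.0°) + cos(-15.5°) cos(-6.0°) cos(-63.75°) = 0.0279 + 0.4239 = 0.4518.
Top-of-atmosphere irradiance = S₀ cos θ_z = 1370 × 0.4518 = 618.97 W/m².

619 W/m²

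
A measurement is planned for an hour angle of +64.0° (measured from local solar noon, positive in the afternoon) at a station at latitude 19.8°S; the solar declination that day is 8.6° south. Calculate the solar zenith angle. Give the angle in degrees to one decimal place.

cos θ_z = sin φ sin δ + cos φ cos δ cos H = (-0.3387)(-0.1495) + (0.9409)(0.9888)(0.4384) = 0.4585.
θ_z = arccos(0.4585) = 62.71°.

62.7°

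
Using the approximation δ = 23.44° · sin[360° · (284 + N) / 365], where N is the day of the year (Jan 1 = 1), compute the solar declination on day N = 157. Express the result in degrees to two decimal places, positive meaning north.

360 × (284 + 157) / 365 = 434.959°; sin(434.959°) = 0.9657.
δ = 23.44 × 0.9657 = 22.636° ≈ +22.64°.

+22.64°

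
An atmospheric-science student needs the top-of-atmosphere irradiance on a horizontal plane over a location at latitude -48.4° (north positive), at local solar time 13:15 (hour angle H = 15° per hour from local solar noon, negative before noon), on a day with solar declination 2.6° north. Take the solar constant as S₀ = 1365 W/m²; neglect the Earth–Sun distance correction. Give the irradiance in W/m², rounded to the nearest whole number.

811 W/m²

Hour angle H = 15° × (13.25 − 12) = 18.75°.
With φ = -48.4°, δ = 2.6°, H = 18.75°: sin φ sin δ = -0.0339, cos φ cos δ cos H = 0.6280, so cos θ_z = 0.5941.
Top-of-atmosphere irradiance = S₀ cos θ_z = 1365 × 0.5941 = 810.95 W/m².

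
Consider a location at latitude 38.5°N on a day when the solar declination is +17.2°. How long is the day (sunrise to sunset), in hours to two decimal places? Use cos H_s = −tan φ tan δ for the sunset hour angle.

cos H_s = −tan(38.5°) · tan(17.2°) = -0.2462, so H_s = arccos(-0.2462) = 104.25°.
Day length = 2 H_s / 15° h⁻¹ = 208.50° / 15 = 13.900 h.

13.90 hours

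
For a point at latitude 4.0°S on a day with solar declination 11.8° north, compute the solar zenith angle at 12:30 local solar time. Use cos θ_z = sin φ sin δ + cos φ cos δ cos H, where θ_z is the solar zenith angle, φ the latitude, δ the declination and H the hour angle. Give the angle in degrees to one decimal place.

Hour angle H = 15° × (12.5 − 12) = 7.50°.
cos θ_z = sin(-4.0°) sin(11.8°) + cos(-4.0°) cos(11.8°) cos(7.50°) = -0.0143 + 0.9681 = 0.9538.
θ_z = arccos(0.9538) = 17.48°.

17.5°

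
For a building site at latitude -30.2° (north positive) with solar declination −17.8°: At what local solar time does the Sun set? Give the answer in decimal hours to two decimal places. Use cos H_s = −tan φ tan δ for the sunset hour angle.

18.72 h

−tan φ tan δ = −(-0.5820)(-0.3211) = -0.1869; H_s = arccos(-0.1869) = 100.77°.
Sunset is at 12 + H_s/15 = 12 + 6.718 = 18.718 h local solar time.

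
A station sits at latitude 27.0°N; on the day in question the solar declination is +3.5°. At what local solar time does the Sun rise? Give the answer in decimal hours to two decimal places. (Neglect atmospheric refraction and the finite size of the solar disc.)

The sunset hour angle satisfies cos H_s = −tan φ tan δ = -0.0312, giving H_s = 91.79°.
Sunrise is at 12 − H_s/15 = 12 − 6.119 = 5.881 h local solar time.

5.88 h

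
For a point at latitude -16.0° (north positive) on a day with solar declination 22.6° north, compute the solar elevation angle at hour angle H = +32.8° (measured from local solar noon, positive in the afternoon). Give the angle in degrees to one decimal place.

cos θ_z = sin φ sin δ + cos φ cos δ cos H = (-0.2756)(0.3843) + (0.9613)(0.9232)(0.8406) = 0.6401.
θ_z = arccos(0.6401) = 50.20°, so the elevation is 90° − 50.20° = 39.80°.

39.8°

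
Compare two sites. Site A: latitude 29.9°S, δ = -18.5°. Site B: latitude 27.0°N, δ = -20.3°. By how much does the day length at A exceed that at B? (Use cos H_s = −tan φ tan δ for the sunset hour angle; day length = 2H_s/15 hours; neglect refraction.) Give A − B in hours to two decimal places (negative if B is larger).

A: H_s = arccos(−tan -29.9° · tan -18.5°) = 101.09°, so 2H_s/15 = 13.4787 h.
B: H_s = arccos(−tan 27.0° · tan -20.3°) = 79.14°, so 2H_s/15 = 10.5520 h.
A − B = 13.4787 − 10.5520 = 2.9267 h.

+2.93 h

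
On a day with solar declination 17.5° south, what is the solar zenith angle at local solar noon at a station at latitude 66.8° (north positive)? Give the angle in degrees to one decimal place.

At local solar noon the hour angle is zero, so the zenith angle is |φ − δ| = |66.8° − (-17.5°)| = 84.3°.

84.3°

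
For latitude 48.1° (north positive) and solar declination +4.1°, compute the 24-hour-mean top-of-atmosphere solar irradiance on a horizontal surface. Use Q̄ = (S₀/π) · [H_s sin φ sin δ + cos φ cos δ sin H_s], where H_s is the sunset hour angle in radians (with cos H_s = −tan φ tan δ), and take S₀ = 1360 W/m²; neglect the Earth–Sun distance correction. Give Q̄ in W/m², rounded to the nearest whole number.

325 W/m²

The sunset hour angle satisfies cos H_s = −tan φ tan δ = -0.0799, giving H_s = 94.58°. In radians, H_s = 1.6507.
H_s sin φ sin δ = 1.6507 × 0.7443 × 0.0715 = 0.0878.
cos φ cos δ sin H_s = 0.6678 × 0.9974 × 0.9968 = 0.6639.
Q̄ = (1360/π) × (0.0878 + 0.6639) = 432.90 × 0.7517 = 325.41 W/m².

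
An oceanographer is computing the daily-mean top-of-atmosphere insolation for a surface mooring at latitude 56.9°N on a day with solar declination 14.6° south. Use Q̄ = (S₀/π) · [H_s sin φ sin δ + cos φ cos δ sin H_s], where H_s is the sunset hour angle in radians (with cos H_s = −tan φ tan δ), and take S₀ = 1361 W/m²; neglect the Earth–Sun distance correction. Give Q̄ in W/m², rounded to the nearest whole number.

−tan φ tan δ = −(1.5340)(-0.2605) = 0.3996; H_s = arccos(0.3996) = 66.45°. In radians, H_s = 1.1598.
H_s sin φ sin δ = 1.1598 × 0.8377 × -0.2521 = -0.2449.
cos φ cos δ sin H_s = 0.5461 × 0.9677 × 0.9167 = 0.4844.
Q̄ = (1361/π) × (-0.2449 + 0.4844) = 433.22 × 0.2395 = 103.76 W/m².

104 W/m²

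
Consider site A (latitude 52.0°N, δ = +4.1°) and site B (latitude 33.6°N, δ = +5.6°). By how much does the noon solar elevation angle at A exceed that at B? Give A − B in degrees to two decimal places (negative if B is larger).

-19.90°

A: 90° − |52.0 − (4.1)| = 42.10°.
B: 90° − |33.6 − (5.6)| = 62.00°.
A − B = 42.10 − 62.00 = -19.90°.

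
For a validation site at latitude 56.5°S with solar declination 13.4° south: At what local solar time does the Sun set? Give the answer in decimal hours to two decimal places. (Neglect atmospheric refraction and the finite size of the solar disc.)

−tan φ tan δ = −(-1.5108)(-0.2382) = -0.3599; H_s = arccos(-0.3599) = 111.09°.
Sunset is at 12 + H_s/15 = 12 + 7.406 = 19.406 h local solar time.

19.41 h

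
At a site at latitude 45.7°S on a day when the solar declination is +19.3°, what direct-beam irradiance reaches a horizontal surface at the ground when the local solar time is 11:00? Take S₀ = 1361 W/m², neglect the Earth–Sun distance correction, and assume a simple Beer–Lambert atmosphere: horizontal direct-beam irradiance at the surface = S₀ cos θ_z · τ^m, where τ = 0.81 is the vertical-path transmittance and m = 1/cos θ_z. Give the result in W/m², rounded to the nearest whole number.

322 W/m²

Hour angle H = 15° × (11 − 12) = -15.00°.
cos θ_z = sin(-45.7°) sin(19.3°) + cos(-45.7°) cos(19.3°) cos(-15.00°) = -0.2365 + 0.6367 = 0.4002.
Air mass m = 1/cos θ_z = 1/0.4002 = 2.499; τ^m = 0.81^2.499 = 0.5906.
Surface direct beam = 1361 × 0.4002 × 0.5906 = 321.68 W/m².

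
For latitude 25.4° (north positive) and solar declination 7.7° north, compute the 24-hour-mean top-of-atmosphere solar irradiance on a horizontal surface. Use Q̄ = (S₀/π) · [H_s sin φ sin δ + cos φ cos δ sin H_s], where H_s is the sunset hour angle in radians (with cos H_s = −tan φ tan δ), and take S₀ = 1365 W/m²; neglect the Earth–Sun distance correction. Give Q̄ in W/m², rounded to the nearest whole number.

cos H_s = −tan(25.4°) · tan(7.7°) = -0.0642, so H_s = arccos(-0.0642) = 93.68°. In radians, H_s = 1.6350.
H_s sin φ sin δ = 1.6350 × 0.4289 × 0.1340 = 0.0940.
cos φ cos δ sin H_s = 0.9033 × 0.9910 × 0.9979 = 0.8933.
Q̄ = (1365/π) × (0.0940 + 0.8933) = 434.49 × 0.9873 = 428.97 W/m².

429 W/m²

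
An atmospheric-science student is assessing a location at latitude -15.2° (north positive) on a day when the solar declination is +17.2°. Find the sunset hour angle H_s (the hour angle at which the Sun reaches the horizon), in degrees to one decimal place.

85.2°

cos H_s = −tan(-15.2°) · tan(17.2°) = 0.0841, so H_s = arccos(0.0841) = 85.18°.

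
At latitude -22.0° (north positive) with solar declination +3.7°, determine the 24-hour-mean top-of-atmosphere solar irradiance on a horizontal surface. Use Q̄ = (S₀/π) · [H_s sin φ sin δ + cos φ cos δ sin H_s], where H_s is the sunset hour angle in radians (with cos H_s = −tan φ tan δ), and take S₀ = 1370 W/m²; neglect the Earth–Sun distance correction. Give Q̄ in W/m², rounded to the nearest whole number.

387 W/m²

cos H_s = −tan(-22.0°) · tan(3.7°) = 0.0261, so H_s = arccos(0.0261) = 88.50°. In radians, H_s = 1.5446.
H_s sin φ sin δ = 1.5446 × -0.3746 × 0.0645 = -0.0373.
cos φ cos δ sin H_s = 0.9272 × 0.9979 × 0.9997 = 0.9250.
Q̄ = (1370/π) × (-0.0373 + 0.9250) = 436.08 × 0.8877 = 387.11 W/m².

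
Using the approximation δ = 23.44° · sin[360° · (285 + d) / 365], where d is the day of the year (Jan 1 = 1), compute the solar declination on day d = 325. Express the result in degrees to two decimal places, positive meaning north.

360 × (285 + 325) / 365 = 601.644°; sin(601.644°) = -0.8800.
δ = 23.44 × -0.8800 = -20.627° ≈ -20.63°.

-20.63°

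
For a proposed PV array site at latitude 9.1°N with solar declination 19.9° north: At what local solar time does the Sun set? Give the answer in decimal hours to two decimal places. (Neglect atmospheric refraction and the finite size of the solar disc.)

−tan φ tan δ = −(0.1602)(0.3620) = -0.0580; H_s = arccos(-0.0580) = 93.33°.
Sunset is at 12 + H_s/15 = 12 + 6.222 = 18.222 h local solar time.

18.22 h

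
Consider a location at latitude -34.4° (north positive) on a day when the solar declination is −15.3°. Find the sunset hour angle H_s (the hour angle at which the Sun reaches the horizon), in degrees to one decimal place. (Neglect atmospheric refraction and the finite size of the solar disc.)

cos H_s = −tan(-34.4°) · tan(-15.3°) = -0.1873, so H_s = arccos(-0.1873) = 100.80°.

100.8°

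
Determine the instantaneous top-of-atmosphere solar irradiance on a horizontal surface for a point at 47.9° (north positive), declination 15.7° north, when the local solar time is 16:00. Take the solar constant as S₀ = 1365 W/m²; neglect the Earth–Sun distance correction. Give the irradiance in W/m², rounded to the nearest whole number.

Hour angle H = 15° × (16 − 12) = 60.00°.
cos θ_z = sin φ sin δ + cos φ cos δ cos H = (0.7420)(0.2706) + (0.6704)(0.9627)(0.5000) = 0.5235.
Top-of-atmosphere irradiance = S₀ cos θ_z = 1365 × 0.5235 = 714.58 W/m².

715 W/m²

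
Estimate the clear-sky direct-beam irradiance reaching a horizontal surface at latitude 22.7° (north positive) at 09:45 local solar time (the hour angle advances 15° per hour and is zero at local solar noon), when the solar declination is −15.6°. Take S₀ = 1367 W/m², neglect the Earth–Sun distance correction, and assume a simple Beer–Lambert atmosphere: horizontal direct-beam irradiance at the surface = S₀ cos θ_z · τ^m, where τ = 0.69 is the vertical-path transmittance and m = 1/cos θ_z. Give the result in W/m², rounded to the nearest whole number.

Hour angle H = 15° × (9.75 − 12) = -33.75°.
cos θ_z = sin(22.7°) sin(-15.6°) + cos(22.7°) cos(-15.6°) cos(-33.75°) = -0.1038 + 0.7388 = 0.6350.
Air mass m = 1/cos θ_z = 1/0.6350 = 1.575; τ^m = 0.69^1.575 = 0.5574.
Surface direct beam = 1367 × 0.6350 × 0.5574 = 483.85 W/m².

484 W/m²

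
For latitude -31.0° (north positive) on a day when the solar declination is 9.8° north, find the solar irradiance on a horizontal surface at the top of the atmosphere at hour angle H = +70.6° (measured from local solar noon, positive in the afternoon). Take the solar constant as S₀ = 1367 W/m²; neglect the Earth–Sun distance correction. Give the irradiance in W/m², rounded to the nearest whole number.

cos θ_z = sin φ sin δ + cos φ cos δ cos H = (-0.5150)(0.1702) + (0.8572)(0.9854)(0.3322) = 0.1930.
Top-of-atmosphere irradiance = S₀ cos θ_z = 1367 × 0.1930 = 263.83 W/m².

264 W/m²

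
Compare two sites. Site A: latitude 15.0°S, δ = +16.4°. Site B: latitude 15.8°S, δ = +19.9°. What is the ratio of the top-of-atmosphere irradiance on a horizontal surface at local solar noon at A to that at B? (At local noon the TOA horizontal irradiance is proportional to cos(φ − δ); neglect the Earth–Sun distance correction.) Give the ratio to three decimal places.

1.051

A: cos θ_z = cos(-15.0° − (16.4°)) = 0.8536.
B: cos θ_z = cos(-15.8° − (19.9°)) = 0.8121.
Ratio A/B = 0.8536 / 0.8121 = 1.0511.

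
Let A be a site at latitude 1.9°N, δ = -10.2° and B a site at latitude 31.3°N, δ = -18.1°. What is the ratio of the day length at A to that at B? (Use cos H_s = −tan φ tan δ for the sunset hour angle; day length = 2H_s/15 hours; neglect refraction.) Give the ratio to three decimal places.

1.142

A: H_s = arccos(−tan 1.9° · tan -10.2°) = 89.66°, so 2H_s/15 = 11.9547 h.
B: H_s = arccos(−tan 31.3° · tan -18.1°) = 78.54°, so 2H_s/15 = 10.4720 h.
Ratio A/B = 11.9547 / 10.4720 = 1.1416.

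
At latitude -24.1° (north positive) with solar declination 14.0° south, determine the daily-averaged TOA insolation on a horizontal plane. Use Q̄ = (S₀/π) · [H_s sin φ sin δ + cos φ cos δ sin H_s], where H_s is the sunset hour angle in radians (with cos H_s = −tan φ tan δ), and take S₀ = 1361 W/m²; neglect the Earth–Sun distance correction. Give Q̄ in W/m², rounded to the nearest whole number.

453 W/m²

−tan φ tan δ = −(-0.4473)(-0.2493) = -0.1115; H_s = arccos(-0.1115) = 96.40°. In radians, H_s = 1.6825.
H_s sin φ sin δ = 1.6825 × -0.4083 × -0.2419 = 0.1662.
cos φ cos δ sin H_s = 0.9128 × 0.9703 × 0.9938 = 0.8802.
Q̄ = (1361/π) × (0.1662 + 0.8802) = 433.22 × 1.0464 = 453.32 W/m².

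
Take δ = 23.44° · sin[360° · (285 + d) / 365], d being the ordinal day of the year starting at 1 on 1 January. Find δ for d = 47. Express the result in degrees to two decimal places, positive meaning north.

360 × (285 + 47) / 365 = 327.452°; sin(327.452°) = -0.5380.
δ = 23.44 × -0.5380 = -12.611° ≈ -12.61°.

-12.61°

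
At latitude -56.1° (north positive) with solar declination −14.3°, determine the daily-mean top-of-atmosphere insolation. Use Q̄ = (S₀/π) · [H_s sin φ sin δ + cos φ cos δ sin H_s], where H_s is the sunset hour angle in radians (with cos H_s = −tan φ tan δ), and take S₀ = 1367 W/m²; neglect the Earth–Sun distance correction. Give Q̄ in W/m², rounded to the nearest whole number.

392 W/m²

−tan φ tan δ = −(-1.4882)(-0.2549) = -0.3793; H_s = arccos(-0.3793) = 112.29°. In radians, H_s = 1.9598.
H_s sin φ sin δ = 1.9598 × -0.8300 × -0.2470 = 0.4018.
cos φ cos δ sin H_s = 0.5577 × 0.9690 × 0.9253 = 0.5000.
Q̄ = (1367/π) × (0.4018 + 0.5000) = 435.13 × 0.9018 = 392.40 W/m².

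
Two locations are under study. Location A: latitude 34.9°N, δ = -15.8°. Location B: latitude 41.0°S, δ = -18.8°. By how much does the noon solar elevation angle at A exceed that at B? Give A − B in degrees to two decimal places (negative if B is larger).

A: 90° − |34.9 − (-15.8)| = 39.30°.
B: 90° − |-41.0 − (-18.8)| = 67.80°.
A − B = 39.30 − 67.80 = -28.50°.

-28.50°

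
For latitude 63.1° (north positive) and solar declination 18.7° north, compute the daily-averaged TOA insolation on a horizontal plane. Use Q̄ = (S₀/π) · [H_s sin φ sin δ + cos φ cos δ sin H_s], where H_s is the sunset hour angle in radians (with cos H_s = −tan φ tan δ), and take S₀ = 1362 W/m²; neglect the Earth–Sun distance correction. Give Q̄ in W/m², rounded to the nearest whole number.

cos H_s = −tan(63.1°) · tan(18.7°) = -0.6672, so H_s = arccos(-0.6672) = 131.85°. In radians, H_s = 2.3012.
H_s sin φ sin δ = 2.3012 × 0.8918 × 0.3206 = 0.6579.
cos φ cos δ sin H_s = 0.4524 × 0.9472 × 0.7449 = 0.3192.
Q̄ = (1362/π) × (0.6579 + 0.3192) = 433.54 × 0.9771 = 423.61 W/m².

424 W/m²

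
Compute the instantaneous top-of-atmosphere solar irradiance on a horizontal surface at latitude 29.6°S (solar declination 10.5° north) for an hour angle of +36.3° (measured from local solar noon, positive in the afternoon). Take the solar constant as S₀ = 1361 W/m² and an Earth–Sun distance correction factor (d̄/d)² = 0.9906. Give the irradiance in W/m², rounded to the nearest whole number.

808 W/m²

cos θ_z = sin φ sin δ + cos φ cos δ cos H = (-0.4939)(0.1822) + (0.8695)(0.9833)(0.8059) = 0.5990.
Top-of-atmosphere irradiance = S₀ (d̄/d)² cos θ_z = 1361 × 0.9906 × 0.5990 = 807.58 W/m².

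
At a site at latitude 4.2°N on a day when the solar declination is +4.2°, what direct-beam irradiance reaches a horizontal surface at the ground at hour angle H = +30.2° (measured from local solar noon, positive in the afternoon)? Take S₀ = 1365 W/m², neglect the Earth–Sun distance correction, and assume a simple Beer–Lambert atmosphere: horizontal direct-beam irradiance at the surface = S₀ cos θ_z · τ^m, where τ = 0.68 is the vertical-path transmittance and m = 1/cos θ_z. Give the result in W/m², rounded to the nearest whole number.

cos θ_z = sin(4.2°) sin(4.2°) + cos(4.2°) cos(4.2°) cos(30.20°) = 0.0054 + 0.8596 = 0.8650.
Air mass m = 1/cos θ_z = 1/0.8650 = 1.156; τ^m = 0.68^1.156 = 0.6403.
Surface direct beam = 1365 × 0.8650 × 0.6403 = 756.02 W/m².

756 W/m²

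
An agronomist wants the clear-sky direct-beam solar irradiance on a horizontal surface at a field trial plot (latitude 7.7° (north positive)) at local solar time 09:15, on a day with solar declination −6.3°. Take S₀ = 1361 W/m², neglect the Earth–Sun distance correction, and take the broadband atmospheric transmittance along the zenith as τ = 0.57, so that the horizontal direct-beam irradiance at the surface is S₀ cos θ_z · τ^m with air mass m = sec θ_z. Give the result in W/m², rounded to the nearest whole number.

455 W/m²

Hour angle H = 15° × (9.25 − 12) = -41.25°.
With φ = 7.7°, δ = -6.3°, H = -41.25°: sin φ sin δ = -0.0147, cos φ cos δ cos H = 0.7406, so cos θ_z = 0.7259.
Air mass m = 1/cos θ_z = 1/0.7259 = 1.378; τ^m = 0.57^1.378 = 0.4609.
Surface direct beam = 1361 × 0.7259 × 0.4609 = 455.35 W/m².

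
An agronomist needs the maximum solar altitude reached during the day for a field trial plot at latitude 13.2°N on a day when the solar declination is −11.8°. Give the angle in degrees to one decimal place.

At local solar noon the hour angle is zero, so the elevation is 90° − |φ − δ| = 90° − |13.2° − (-11.8°)| = 90° − 25.0° = 65.0°.

65.0°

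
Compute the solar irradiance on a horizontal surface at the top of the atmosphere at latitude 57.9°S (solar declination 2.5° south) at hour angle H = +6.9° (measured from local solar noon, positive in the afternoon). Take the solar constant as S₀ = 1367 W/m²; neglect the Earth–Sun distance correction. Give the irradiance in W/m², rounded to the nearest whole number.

771 W/m²

cos θ_z = sin φ sin δ + cos φ cos δ cos H = (-0.8471)(-0.0436) + (0.5314)(0.9990)(0.9928) = 0.5640.
Top-of-atmosphere irradiance = S₀ cos θ_z = 1367 × 0.5640 = 770.99 W/m².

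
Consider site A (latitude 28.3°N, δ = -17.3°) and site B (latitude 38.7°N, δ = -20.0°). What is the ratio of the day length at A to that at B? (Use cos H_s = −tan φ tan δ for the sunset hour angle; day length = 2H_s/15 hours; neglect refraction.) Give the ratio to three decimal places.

1.100

A: H_s = arccos(−tan 28.3° · tan -17.3°) = 80.35°, so 2H_s/15 = 10.7133 h.
B: H_s = arccos(−tan 38.7° · tan -20.0°) = 73.05°, so 2H_s/15 = 9.7400 h.
Ratio A/B = 10.7133 / 9.7400 = 1.0999.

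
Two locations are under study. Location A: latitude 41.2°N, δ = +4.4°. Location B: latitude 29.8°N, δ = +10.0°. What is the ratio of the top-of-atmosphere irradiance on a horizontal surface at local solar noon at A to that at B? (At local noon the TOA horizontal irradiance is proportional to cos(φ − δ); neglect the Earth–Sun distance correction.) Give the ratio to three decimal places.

0.851

A: cos θ_z = cos(41.2° − (4.4°)) = 0.8007.
B: cos θ_z = cos(29.8° − (10.0°)) = 0.9409.
Ratio A/B = 0.8007 / 0.9409 = 0.8510.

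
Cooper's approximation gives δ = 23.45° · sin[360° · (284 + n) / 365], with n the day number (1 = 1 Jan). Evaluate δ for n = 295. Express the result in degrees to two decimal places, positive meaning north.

-12.10°

360 × (284 + 295) / 365 = 571.068°; sin(571.068°) = -0.5161.
δ = 23.45 × -0.5161 = -12.103° ≈ -12.10°.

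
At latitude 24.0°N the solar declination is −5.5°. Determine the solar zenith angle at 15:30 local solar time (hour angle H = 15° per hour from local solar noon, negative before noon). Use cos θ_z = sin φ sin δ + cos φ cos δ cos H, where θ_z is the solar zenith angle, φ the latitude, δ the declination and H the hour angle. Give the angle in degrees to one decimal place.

59.0°

Hour angle H = 15° × (15.5 − 12) = 52.50°.
With φ = 24.0°, δ = -5.5°, H = 52.50°: sin φ sin δ = -0.0390, cos φ cos δ cos H = 0.5536, so cos θ_z = 0.5146.
θ_z = arccos(0.5146) = 59.03°.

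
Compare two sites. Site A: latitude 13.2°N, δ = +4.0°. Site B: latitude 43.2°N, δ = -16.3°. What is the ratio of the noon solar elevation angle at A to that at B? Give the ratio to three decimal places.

A: 90° − |13.2 − (4.0)| = 80.80°.
B: 90° − |43.2 − (-16.3)| = 30.50°.
Ratio A/B = 80.8000 / 30.5000 = 2.6492.

2.649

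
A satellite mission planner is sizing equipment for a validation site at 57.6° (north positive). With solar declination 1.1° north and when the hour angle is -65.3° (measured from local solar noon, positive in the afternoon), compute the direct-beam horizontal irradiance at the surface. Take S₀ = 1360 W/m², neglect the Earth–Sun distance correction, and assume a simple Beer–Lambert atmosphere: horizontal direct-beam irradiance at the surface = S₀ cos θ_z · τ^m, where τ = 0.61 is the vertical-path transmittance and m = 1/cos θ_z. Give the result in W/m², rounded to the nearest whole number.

42 W/m²

cos θ_z = sin(57.6°) sin(1.1°) + cos(57.6°) cos(1.1°) cos(-65.30°) = 0.0162 + 0.2239 = 0.2401.
Air mass m = 1/cos θ_z = 1/0.2401 = 4.165; τ^m = 0.61^4.165 = 0.1276.
Surface direct beam = 1360 × 0.2401 × 0.1276 = 41.67 W/m².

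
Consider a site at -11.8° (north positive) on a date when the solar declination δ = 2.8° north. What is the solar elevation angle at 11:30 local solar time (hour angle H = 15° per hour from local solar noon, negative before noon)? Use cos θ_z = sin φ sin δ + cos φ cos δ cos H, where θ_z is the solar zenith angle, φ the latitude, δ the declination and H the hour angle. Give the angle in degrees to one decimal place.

Hour angle H = 15° × (11.5 − 12) = -7.50°.
cos θ_z = sin φ sin δ + cos φ cos δ cos H = (-0.2045)(0.0488) + (0.9789)(0.9988)(0.9914) = 0.9593.
θ_z = arccos(0.9593) = 16.40°, so the elevation is 90° − 16.40° = 73.60°.

73.6°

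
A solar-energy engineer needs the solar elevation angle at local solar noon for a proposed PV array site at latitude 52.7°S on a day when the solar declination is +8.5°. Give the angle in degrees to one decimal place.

At local solar noon the hour angle is zero, so the elevation is 90° − |φ − δ| = 90° − |-52.7° − (8.5°)| = 90° − 61.2° = 28.8°.

28.8°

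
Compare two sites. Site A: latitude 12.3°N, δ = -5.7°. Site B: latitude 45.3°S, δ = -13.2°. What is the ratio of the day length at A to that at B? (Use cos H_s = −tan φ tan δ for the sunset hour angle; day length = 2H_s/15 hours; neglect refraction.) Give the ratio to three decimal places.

0.856

A: H_s = arccos(−tan 12.3° · tan -5.7°) = 88.75°, so 2H_s/15 = 11.8333 h.
B: H_s = arccos(−tan -45.3° · tan -13.2°) = 103.71°, so 2H_s/15 = 13.8280 h.
Ratio A/B = 11.8333 / 13.8280 = 0.8557.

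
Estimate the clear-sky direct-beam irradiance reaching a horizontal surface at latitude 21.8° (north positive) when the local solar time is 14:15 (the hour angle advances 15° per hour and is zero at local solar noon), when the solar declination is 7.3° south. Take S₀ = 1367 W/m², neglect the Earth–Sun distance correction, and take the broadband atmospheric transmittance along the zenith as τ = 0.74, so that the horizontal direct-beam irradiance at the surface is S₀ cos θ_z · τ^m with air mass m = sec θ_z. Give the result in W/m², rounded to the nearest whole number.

Hour angle H = 15° × (14.25 − 12) = 33.75°.
cos θ_z = sin(21.8°) sin(-7.3°) + cos(21.8°) cos(-7.3°) cos(33.75°) = -0.0472 + 0.7658 = 0.7186.
Air mass m = 1/cos θ_z = 1/0.7186 = 1.392; τ^m = 0.74^1.392 = 0.6576.
Surface direct beam = 1367 × 0.7186 × 0.6576 = 645.98 W/m².

646 W/m²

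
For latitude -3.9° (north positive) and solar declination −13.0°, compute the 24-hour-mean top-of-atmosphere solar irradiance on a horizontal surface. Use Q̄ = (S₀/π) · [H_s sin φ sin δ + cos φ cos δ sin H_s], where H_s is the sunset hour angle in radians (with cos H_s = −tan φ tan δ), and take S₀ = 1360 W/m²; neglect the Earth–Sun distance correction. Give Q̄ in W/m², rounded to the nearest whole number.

The sunset hour angle satisfies cos H_s = −tan φ tan δ = -0.0157, giving H_s = 90.90°. In radians, H_s = 1.5865.
H_s sin φ sin δ = 1.5865 × -0.0680 × -0.2250 = 0.0243.
cos φ cos δ sin H_s = 0.9977 × 0.9744 × 0.9999 = 0.9721.
Q̄ = (1360/π) × (0.0243 + 0.9721) = 432.90 × 0.9964 = 431.34 W/m².

431 W/m²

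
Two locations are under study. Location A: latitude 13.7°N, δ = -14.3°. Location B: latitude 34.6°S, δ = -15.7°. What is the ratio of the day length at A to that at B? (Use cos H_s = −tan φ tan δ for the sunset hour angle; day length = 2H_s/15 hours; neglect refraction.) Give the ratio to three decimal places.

A: H_s = arccos(−tan 13.7° · tan -14.3°) = 86.44°, so 2H_s/15 = 11.5253 h.
B: H_s = arccos(−tan -34.6° · tan -15.7°) = 101.18°, so 2H_s/15 = 13.4907 h.
Ratio A/B = 11.5253 / 13.4907 = 0.8543.

0.854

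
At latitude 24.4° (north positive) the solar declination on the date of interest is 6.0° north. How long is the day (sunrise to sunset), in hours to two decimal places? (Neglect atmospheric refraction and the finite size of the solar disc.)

12.36 hours

−tan φ tan δ = −(0.4536)(0.1051) = -0.0477; H_s = arccos(-0.0477) = 92.73°.
Day length = 2 H_s / 15° h⁻¹ = 185.46° / 15 = 12.364 h.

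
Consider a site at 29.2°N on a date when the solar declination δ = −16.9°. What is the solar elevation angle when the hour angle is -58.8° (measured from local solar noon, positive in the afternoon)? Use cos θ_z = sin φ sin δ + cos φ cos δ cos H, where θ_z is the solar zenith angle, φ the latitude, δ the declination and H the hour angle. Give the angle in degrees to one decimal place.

With φ = 29.2°, δ = -16.9°, H = -58.80°: sin φ sin δ = -0.1418, cos φ cos δ cos H = 0.4327, so cos θ_z = 0.2909.
θ_z = arccos(0.2909) = 73.09°, so the elevation is 90° − 73.09° = 16.91°.

16.9°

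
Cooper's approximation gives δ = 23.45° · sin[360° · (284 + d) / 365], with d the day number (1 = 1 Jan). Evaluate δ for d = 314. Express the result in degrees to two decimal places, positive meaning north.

360 × (284 + 314) / 365 = 589.808°; sin(589.808°) = -0.7639.
δ = 23.45 × -0.7639 = -17.913° ≈ -17.91°.

-17.91°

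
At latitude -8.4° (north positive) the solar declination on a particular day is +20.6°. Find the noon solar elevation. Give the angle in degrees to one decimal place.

At local solar noon the hour angle is zero, so the elevation is 90° − |φ − δ| = 90° − |-8.4° − (20.6°)| = 90° − 29.0° = 61.0°.

61.0°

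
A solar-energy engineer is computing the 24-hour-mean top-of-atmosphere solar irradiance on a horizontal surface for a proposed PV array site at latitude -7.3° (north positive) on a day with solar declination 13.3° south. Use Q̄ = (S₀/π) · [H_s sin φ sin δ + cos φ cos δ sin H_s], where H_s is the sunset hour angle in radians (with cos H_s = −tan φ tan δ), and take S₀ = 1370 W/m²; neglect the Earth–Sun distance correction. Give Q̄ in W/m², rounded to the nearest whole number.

The sunset hour angle satisfies cos H_s = −tan φ tan δ = -0.0303, giving H_s = 91.74°. In radians, H_s = 1.6012.
H_s sin φ sin δ = 1.6012 × -0.1271 × -0.2300 = 0.0468.
cos φ cos δ sin H_s = 0.9919 × 0.9732 × 0.9995 = 0.9648.
Q̄ = (1370/π) × (0.0468 + 0.9648) = 436.08 × 1.0116 = 441.14 W/m².

441 W/m²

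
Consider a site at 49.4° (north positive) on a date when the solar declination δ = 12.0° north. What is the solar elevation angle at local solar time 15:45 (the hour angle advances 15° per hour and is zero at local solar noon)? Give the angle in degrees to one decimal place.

30.8°

Hour angle H = 15° × (15.75 − 12) = 56.25°.
With φ = 49.4°, δ = 12.0°, H = 56.25°: sin φ sin δ = 0.1579, cos φ cos δ cos H = 0.3537, so cos θ_z = 0.5116.
θ_z = arccos(0.5116) = 59.23°, so the elevation is 90° − 59.23° = 30.77°.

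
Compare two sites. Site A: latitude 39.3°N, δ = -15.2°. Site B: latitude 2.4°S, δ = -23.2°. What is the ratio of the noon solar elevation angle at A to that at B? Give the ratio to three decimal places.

0.513

A: 90° − |39.3 − (-15.2)| = 35.50°.
B: 90° − |-2.4 − (-23.2)| = 69.20°.
Ratio A/B = 35.5000 / 69.2000 = 0.5130.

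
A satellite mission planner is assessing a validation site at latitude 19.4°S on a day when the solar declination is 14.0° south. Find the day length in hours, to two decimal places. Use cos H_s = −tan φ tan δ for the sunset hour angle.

12.67 hours

The sunset hour angle satisfies cos H_s = −tan φ tan δ = -0.0878, giving H_s = 95.04°.
Day length = 2 H_s / 15° h⁻¹ = 190.08° / 15 = 12.672 h.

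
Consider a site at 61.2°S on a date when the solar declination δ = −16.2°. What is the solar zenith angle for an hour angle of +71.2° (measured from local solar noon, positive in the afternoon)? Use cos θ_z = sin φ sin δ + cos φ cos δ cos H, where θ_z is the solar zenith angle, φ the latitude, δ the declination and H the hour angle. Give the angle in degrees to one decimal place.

cos θ_z = sin φ sin δ + cos φ cos δ cos H = (-0.8763)(-0.2790) + (0.4818)(0.9603)(0.3223) = 0.3936.
θ_z = arccos(0.3936) = 66.82°.

66.8°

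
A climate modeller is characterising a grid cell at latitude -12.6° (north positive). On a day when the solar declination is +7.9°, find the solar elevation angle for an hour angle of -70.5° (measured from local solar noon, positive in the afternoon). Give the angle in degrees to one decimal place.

cos θ_z = sin φ sin δ + cos φ cos δ cos H = (-0.2181)(0.1374) + (0.9759)(0.9905)(0.3338) = 0.2927.
θ_z = arccos(0.2927) = 72.98°, so the elevation is 90° − 72.98° = 17.02°.

17.0°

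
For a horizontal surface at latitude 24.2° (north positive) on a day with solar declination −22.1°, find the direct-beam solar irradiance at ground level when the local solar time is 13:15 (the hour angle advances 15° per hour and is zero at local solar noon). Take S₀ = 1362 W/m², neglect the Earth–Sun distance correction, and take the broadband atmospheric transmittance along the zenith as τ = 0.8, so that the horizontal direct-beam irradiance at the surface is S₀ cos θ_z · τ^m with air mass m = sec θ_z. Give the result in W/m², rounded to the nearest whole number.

Hour angle H = 15° × (13.25 − 12) = 18.75°.
cos θ_z = sin(24.2°) sin(-22.1°) + cos(24.2°) cos(-22.1°) cos(18.75°) = -0.1542 + 0.8003 = 0.6461.
Air mass m = 1/cos θ_z = 1/0.6461 = 1.548; τ^m = 0.8^1.548 = 0.7079.
Surface direct beam = 1362 × 0.6461 × 0.7079 = 622.94 W/m².

623 W/m²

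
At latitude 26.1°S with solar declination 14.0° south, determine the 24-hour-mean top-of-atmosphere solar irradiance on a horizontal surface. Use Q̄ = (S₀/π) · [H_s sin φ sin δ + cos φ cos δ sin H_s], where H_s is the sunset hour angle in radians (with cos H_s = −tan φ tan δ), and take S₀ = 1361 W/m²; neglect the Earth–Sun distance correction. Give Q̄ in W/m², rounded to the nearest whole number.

453 W/m²

The sunset hour angle satisfies cos H_s = −tan φ tan δ = -0.1221, giving H_s = 97.01°. In radians, H_s = 1.6931.
H_s sin φ sin δ = 1.6931 × -0.4399 × -0.2419 = 0.1802.
cos φ cos δ sin H_s = 0.8980 × 0.9703 × 0.9925 = 0.8648.
Q̄ = (1361/π) × (0.1802 + 0.8648) = 433.22 × 1.0450 = 452.71 W/m².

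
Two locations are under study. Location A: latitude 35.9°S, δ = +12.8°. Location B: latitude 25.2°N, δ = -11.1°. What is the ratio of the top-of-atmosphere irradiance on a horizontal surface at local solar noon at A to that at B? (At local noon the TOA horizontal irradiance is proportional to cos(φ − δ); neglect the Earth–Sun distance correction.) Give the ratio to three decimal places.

0.819

A: cos θ_z = cos(-35.9° − (12.8°)) = 0.6600.
B: cos θ_z = cos(25.2° − (-11.1°)) = 0.8059.
Ratio A/B = 0.6600 / 0.8059 = 0.8190.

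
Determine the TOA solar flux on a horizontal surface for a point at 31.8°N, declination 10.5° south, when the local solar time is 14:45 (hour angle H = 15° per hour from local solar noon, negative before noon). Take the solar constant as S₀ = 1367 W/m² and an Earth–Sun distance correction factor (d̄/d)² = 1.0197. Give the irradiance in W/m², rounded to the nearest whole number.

742 W/m²

Hour angle H = 15° × (14.75 − 12) = 41.25°.
cos θ_z = sin φ sin δ + cos φ cos δ cos H = (0.5270)(-0.1822) + (0.8499)(0.9833)(0.7518) = 0.5323.
Top-of-atmosphere irradiance = S₀ (d̄/d)² cos θ_z = 1367 × 1.0197 × 0.5323 = 741.99 W/m².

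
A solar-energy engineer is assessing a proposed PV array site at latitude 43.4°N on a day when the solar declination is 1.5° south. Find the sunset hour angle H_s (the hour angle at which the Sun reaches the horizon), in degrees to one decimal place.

88.6°

The sunset hour angle satisfies cos H_s = −tan φ tan δ = 0.0248, giving H_s = 88.58°.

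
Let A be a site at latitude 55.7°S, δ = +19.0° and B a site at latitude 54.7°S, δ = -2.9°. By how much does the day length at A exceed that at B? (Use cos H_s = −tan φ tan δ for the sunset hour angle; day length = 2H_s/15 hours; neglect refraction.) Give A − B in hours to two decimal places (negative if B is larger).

-4.59 h

A: H_s = arccos(−tan -55.7° · tan 19.0°) = 59.68°, so 2H_s/15 = 7.9573 h.
B: H_s = arccos(−tan -54.7° · tan -2.9°) = 94.10°, so 2H_s/15 = 12.5467 h.
A − B = 7.9573 − 12.5467 = -4.5894 h.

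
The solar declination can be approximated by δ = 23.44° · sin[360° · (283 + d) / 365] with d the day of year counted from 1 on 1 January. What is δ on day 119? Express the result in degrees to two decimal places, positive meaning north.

360 × (283 + 119) / 365 = 396.493°; sin(396.493°) = 0.5947.
δ = 23.44 × 0.5947 = 13.940° ≈ +13.94°.

+13.94°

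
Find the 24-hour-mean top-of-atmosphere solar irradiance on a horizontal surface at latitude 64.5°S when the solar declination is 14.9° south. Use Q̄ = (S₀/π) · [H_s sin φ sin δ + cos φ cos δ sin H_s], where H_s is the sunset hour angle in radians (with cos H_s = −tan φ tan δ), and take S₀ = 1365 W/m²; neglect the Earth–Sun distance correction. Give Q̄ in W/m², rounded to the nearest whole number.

368 W/m²

The sunset hour angle satisfies cos H_s = −tan φ tan δ = -0.5578, giving H_s = 123.90°. In radians, H_s = 2.1625.
H_s sin φ sin δ = 2.1625 × -0.9026 × -0.2571 = 0.5018.
cos φ cos δ sin H_s = 0.4305 × 0.9664 × 0.8300 = 0.3453.
Q̄ = (1365/π) × (0.5018 + 0.3453) = 434.49 × 0.8471 = 368.06 W/m².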